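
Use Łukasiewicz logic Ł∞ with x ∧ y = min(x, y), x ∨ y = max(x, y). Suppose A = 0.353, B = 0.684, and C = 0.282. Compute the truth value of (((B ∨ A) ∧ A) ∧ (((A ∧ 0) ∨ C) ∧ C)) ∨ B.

B ∨ A = max(0.684, 0.353) = 0.684
(B ∨ A) ∧ A = min(0.684, 0.353) = 0.353
A ∧ 0 = min(0.353, 0.000) = 0.000
(A ∧ 0) ∨ C = max(0.000, 0.282) = 0.282
((A ∧ 0) ∨ C) ∧ C = min(0.282, 0.282) = 0.282
((B ∨ A) ∧ A) ∧ (((A ∧ 0) ∨ C) ∧ C) = min(0.353, 0.282) = 0.282
(((B ∨ A) ∧ A) ∧ (((A ∧ 0) ∨ C) ∧ C)) ∨ B = max(0.282, 0.684) = 0.684

0.684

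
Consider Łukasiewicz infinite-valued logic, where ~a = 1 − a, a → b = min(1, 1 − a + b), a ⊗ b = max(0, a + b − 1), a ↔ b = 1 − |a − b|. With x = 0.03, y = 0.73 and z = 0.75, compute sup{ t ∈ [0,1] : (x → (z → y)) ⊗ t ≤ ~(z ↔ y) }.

z → y = min(1, 1 − 0.75 + 0.73) = min(1, 0.98) = 0.98
x → (z → y) = min(1, 1 − 0.03 + 0.98) = min(1, 1.95) = 1.00
So the left factor is x → (z → y) = 1.00.
z ↔ y = 1 − |0.75 − 0.73| = 1 − 0.02 = 0.98
~(z ↔ y) = 1 − 0.98 = 0.02
So the right-hand bound is ~(z ↔ y) = 0.02.
The residuum of the Łukasiewicz t-norm gives the supremum: min(1, 1 − 1.00 + 0.02).
1 − 1.00 + 0.02 = 0.02, so t = min(1, 0.02) = 0.02.
Check: 1.00 ⊗ 0.02 = max(0, 0.02) = 0.02 ≤ 0.02.

0.02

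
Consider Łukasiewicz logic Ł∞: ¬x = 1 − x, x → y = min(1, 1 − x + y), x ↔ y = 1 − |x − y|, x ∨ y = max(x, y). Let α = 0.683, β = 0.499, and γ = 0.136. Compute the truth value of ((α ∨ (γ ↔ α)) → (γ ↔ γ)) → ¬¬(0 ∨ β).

0.499

γ ↔ α = 1 − |0.136 − 0.683| = 1 − 0.547 = 0.453
α ∨ (γ ↔ α) = max(0.683, 0.453) = 0.683
γ ↔ γ = 1 − |0.136 − 0.136| = 1 − 0.000 = 1.000
(α ∨ (γ ↔ α)) → (γ ↔ γ) = min(1, 1 − 0.683 + 1.000) = min(1, 1.317) = 1.000
0 ∨ β = max(0.000, 0.499) = 0.499
¬(0 ∨ β) = 1 − 0.499 = 0.501
¬¬(0 ∨ β) = 1 − 0.501 = 0.499
((α ∨ (γ ↔ α)) → (γ ↔ γ)) → ¬¬(0 ∨ β) = min(1, 1 − 1.000 + 0.499) = min(1, 0.499) = 0.499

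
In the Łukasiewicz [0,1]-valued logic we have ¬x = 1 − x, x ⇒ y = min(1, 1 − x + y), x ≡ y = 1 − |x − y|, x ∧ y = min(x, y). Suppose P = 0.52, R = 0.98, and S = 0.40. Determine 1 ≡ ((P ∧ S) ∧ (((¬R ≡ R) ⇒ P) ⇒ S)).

0.40

P ∧ S = min(0.52, 0.40) = 0.40
¬R = 1 − 0.98 = 0.02
¬R ≡ R = 1 − |0.02 − 0.98| = 1 − 0.96 = 0.04
(¬R ≡ R) ⇒ P = min(1, 1 − 0.04 + 0.52) = min(1, 1.48) = 1.00
((¬R ≡ R) ⇒ P) ⇒ S = min(1, 1 − 1.00 + 0.40) = min(1, 0.40) = 0.40
(P ∧ S) ∧ (((¬R ≡ R) ⇒ P) ⇒ S) = min(0.40, 0.40) = 0.40
1 ≡ ((P ∧ S) ∧ (((¬R ≡ R) ⇒ P) ⇒ S)) = 1 − |1.00 − 0.40| = 1 − 0.60 = 0.40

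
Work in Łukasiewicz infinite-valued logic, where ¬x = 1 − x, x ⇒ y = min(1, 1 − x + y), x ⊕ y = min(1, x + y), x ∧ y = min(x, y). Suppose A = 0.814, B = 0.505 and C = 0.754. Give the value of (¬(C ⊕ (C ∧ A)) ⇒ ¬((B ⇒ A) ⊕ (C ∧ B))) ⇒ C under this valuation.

0.754

C ∧ A = min(0.754, 0.814) = 0.754
C ⊕ (C ∧ A) = min(1, 0.754 + 0.754) = min(1, 1.508) = 1.000
¬(C ⊕ (C ∧ A)) = 1 − 1.000 = 0.000
B ⇒ A = min(1, 1 − 0.505 + 0.814) = min(1, 1.309) = 1.000
C ∧ B = min(0.754, 0.505) = 0.505
(B ⇒ A) ⊕ (C ∧ B) = min(1, 1.000 + 0.505) = min(1, 1.505) = 1.000
¬((B ⇒ A) ⊕ (C ∧ B)) = 1 − 1.000 = 0.000
¬(C ⊕ (C ∧ A)) ⇒ ¬((B ⇒ A) ⊕ (C ∧ B)) = min(1, 1 − 0.000 + 0.000) = min(1, 1.000) = 1.000
(¬(C ⊕ (C ∧ A)) ⇒ ¬((B ⇒ A) ⊕ (C ∧ B))) ⇒ C = min(1, 1 − 1.000 + 0.754) = min(1, 0.754) = 0.754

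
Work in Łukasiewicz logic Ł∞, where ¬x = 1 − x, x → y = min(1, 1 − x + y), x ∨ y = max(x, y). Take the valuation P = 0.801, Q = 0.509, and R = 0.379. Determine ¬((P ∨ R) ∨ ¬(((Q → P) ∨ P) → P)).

P ∨ R = max(0.801, 0.379) = 0.801
Q → P = min(1, 1 − 0.509 + 0.801) = min(1, 1.292) = 1.000
(Q → P) ∨ P = max(1.000, 0.801) = 1.000
((Q → P) ∨ P) → P = min(1, 1 − 1.000 + 0.801) = min(1, 0.801) = 0.801
¬(((Q → P) ∨ P) → P) = 1 − 0.801 = 0.199
(P ∨ R) ∨ ¬(((Q → P) ∨ P) → P) = max(0.801, 0.199) = 0.801
¬((P ∨ R) ∨ ¬(((Q → P) ∨ P) → P)) = 1 − 0.801 = 0.199

0.199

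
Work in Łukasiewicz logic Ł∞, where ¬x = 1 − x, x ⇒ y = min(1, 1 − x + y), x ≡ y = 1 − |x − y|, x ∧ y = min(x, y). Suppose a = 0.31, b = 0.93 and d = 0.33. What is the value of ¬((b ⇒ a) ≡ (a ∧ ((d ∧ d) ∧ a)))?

b ⇒ a = min(1, 1 − 0.93 + 0.31) = min(1, 0.38) = 0.38
d ∧ d = min(0.33, 0.33) = 0.33
(d ∧ d) ∧ a = min(0.33, 0.31) = 0.31
a ∧ ((d ∧ d) ∧ a) = min(0.31, 0.31) = 0.31
(b ⇒ a) ≡ (a ∧ ((d ∧ d) ∧ a)) = 1 − |0.38 − 0.31| = 1 − 0.07 = 0.93
¬((b ⇒ a) ≡ (a ∧ ((d ∧ d) ∧ a))) = 1 − 0.93 = 0.07

0.07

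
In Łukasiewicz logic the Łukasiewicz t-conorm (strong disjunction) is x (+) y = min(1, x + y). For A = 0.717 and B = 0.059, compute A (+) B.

A (+) B = min(1, 0.717 + 0.059) = min(1, 0.776) = 0.776
For comparison, the Gödel t-conorm max(x, y) would give 0.717.

0.776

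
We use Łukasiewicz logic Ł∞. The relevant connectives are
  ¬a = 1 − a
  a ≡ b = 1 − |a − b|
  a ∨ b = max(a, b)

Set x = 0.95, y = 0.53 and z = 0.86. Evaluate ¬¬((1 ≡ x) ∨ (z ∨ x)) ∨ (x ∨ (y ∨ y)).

1 ≡ x = 1 − |1.00 − 0.95| = 1 − 0.05 = 0.95
z ∨ x = max(0.86, 0.95) = 0.95
(1 ≡ x) ∨ (z ∨ x) = max(0.95, 0.95) = 0.95
¬((1 ≡ x) ∨ (z ∨ x)) = 1 − 0.95 = 0.05
¬¬((1 ≡ x) ∨ (z ∨ x)) = 1 − 0.05 = 0.95
y ∨ y = max(0.53, 0.53) = 0.53
x ∨ (y ∨ y) = max(0.95, 0.53) = 0.95
¬¬((1 ≡ x) ∨ (z ∨ x)) ∨ (x ∨ (y ∨ y)) = max(0.95, 0.95) = 0.95

0.95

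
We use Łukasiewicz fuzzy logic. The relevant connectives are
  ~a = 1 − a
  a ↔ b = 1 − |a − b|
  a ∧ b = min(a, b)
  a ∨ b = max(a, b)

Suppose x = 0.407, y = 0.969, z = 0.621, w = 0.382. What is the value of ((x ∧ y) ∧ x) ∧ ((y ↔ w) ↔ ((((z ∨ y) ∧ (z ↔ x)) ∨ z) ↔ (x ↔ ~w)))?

x ∧ y = min(0.407, 0.969) = 0.407
(x ∧ y) ∧ x = min(0.407, 0.407) = 0.407
y ↔ w = 1 − |0.969 − 0.382| = 1 − 0.587 = 0.413
z ∨ y = max(0.621, 0.969) = 0.969
z ↔ x = 1 − |0.621 − 0.407| = 1 − 0.214 = 0.786
(z ∨ y) ∧ (z ↔ x) = min(0.969, 0.786) = 0.786
((z ∨ y) ∧ (z ↔ x)) ∨ z = max(0.786, 0.621) = 0.786
~w = 1 − 0.382 = 0.618
x ↔ ~w = 1 − |0.407 − 0.618| = 1 − 0.211 = 0.789
(((z ∨ y) ∧ (z ↔ x)) ∨ z) ↔ (x ↔ ~w) = 1 − |0.786 − 0.789| = 1 − 0.003 = 0.997
(y ↔ w) ↔ ((((z ∨ y) ∧ (z ↔ x)) ∨ z) ↔ (x ↔ ~w)) = 1 − |0.413 − 0.997| = 1 − 0.584 = 0.416
((x ∧ y) ∧ x) ∧ ((y ↔ w) ↔ ((((z ∨ y) ∧ (z ↔ x)) ∨ z) ↔ (x ↔ ~w))) = min(0.407, 0.416) = 0.407

0.407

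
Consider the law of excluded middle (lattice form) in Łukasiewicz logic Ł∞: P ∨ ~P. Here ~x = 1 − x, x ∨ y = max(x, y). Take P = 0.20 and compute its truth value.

~P = 1 − 0.20 = 0.80
P ∨ ~P = max(0.20, 0.80) = 0.80
(The value 0.80 < 1 shows this instance is not satisfied; not a Ł∞-tautology — its value is max(a, 1−a).)

0.80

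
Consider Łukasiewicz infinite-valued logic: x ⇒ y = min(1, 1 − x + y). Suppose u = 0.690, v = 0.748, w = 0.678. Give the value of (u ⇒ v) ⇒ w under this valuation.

u ⇒ v = min(1, 1 − 0.690 + 0.748) = min(1, 1.058) = 1.000
(u ⇒ v) ⇒ w = min(1, 1 − 1.000 + 0.678) = min(1, 0.678) = 0.678

0.678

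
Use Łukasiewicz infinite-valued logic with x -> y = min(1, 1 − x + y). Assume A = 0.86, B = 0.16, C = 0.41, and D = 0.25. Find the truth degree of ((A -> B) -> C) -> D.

A -> B = min(1, 1 − 0.86 + 0.16) = min(1, 0.30) = 0.30
(A -> B) -> C = min(1, 1 − 0.30 + 0.41) = min(1, 1.11) = 1.00
((A -> B) -> C) -> D = min(1, 1 − 1.00 + 0.25) = min(1, 0.25) = 0.25

0.25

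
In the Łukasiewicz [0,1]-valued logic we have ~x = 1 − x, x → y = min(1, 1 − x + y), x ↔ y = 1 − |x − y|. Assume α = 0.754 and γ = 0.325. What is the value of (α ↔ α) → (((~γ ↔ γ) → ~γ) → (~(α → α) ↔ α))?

0.246

α ↔ α = 1 − |0.754 − 0.754| = 1 − 0.000 = 1.000
~γ = 1 − 0.325 = 0.675
~γ ↔ γ = 1 − |0.675 − 0.325| = 1 − 0.350 = 0.650
(~γ ↔ γ) → ~γ = min(1, 1 − 0.650 + 0.675) = min(1, 1.025) = 1.000
α → α = min(1, 1 − 0.754 + 0.754) = min(1, 1.000) = 1.000
~(α → α) = 1 − 1.000 = 0.000
~(α → α) ↔ α = 1 − |0.000 − 0.754| = 1 − 0.754 = 0.246
((~γ ↔ γ) → ~γ) → (~(α → α) ↔ α) = min(1, 1 − 1.000 + 0.246) = min(1, 0.246) = 0.246
(α ↔ α) → (((~γ ↔ γ) → ~γ) → (~(α → α) ↔ α)) = min(1, 1 − 1.000 + 0.246) = min(1, 0.246) = 0.246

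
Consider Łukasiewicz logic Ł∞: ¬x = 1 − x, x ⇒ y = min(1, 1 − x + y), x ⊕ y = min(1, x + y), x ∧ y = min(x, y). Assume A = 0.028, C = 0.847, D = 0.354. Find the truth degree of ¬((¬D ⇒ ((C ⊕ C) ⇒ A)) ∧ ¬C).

¬D = 1 − 0.354 = 0.646
C ⊕ C = min(1, 0.847 + 0.847) = min(1, 1.694) = 1.000
(C ⊕ C) ⇒ A = min(1, 1 − 1.000 + 0.028) = min(1, 0.028) = 0.028
¬D ⇒ ((C ⊕ C) ⇒ A) = min(1, 1 − 0.646 + 0.028) = min(1, 0.382) = 0.382
¬C = 1 − 0.847 = 0.153
(¬D ⇒ ((C ⊕ C) ⇒ A)) ∧ ¬C = min(0.382, 0.153) = 0.153
¬((¬D ⇒ ((C ⊕ C) ⇒ A)) ∧ ¬C) = 1 − 0.153 = 0.847

0.847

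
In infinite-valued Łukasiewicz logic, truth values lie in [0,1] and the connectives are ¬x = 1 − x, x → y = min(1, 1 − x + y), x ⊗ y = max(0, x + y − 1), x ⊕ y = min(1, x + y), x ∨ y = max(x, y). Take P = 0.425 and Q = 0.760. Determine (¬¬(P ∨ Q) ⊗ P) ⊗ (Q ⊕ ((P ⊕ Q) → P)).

0.185

P ∨ Q = max(0.425, 0.760) = 0.760
¬(P ∨ Q) = 1 − 0.760 = 0.240
¬¬(P ∨ Q) = 1 − 0.240 = 0.760
¬¬(P ∨ Q) ⊗ P = max(0, 0.760 + 0.425 − 1) = max(0, 0.185) = 0.185
P ⊕ Q = min(1, 0.425 + 0.760) = min(1, 1.185) = 1.000
(P ⊕ Q) → P = min(1, 1 − 1.000 + 0.425) = min(1, 0.425) = 0.425
Q ⊕ ((P ⊕ Q) → P) = min(1, 0.760 + 0.425) = min(1, 1.185) = 1.000
(¬¬(P ∨ Q) ⊗ P) ⊗ (Q ⊕ ((P ⊕ Q) → P)) = max(0, 0.185 + 1.000 − 1) = max(0, 0.185) = 0.185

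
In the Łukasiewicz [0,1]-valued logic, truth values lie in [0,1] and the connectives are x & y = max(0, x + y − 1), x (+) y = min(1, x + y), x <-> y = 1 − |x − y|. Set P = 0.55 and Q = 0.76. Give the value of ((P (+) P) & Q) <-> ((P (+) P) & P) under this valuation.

P (+) P = min(1, 0.55 + 0.55) = min(1, 1.10) = 1.00
(P (+) P) & Q = max(0, 1.00 + 0.76 − 1) = max(0, 0.76) = 0.76
(P (+) P) & P = max(0, 1.00 + 0.55 − 1) = max(0, 0.55) = 0.55
((P (+) P) & Q) <-> ((P (+) P) & P) = 1 − |0.76 − 0.55| = 1 − 0.21 = 0.79

0.79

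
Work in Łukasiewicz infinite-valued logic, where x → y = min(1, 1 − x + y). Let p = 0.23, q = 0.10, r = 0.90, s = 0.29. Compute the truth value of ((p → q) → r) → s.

0.29

p → q = min(1, 1 − 0.23 + 0.10) = min(1, 0.87) = 0.87
(p → q) → r = min(1, 1 − 0.87 + 0.90) = min(1, 1.03) = 1.00
((p → q) → r) → s = min(1, 1 − 1.00 + 0.29) = min(1, 0.29) = 0.29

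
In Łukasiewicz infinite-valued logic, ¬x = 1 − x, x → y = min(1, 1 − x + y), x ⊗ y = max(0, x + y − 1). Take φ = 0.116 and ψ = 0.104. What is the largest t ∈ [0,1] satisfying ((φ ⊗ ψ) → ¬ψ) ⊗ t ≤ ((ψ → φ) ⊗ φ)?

φ ⊗ ψ = max(0, 0.116 + 0.104 − 1) = max(0, -0.780) = 0.000
¬ψ = 1 − 0.104 = 0.896
(φ ⊗ ψ) → ¬ψ = min(1, 1 − 0.000 + 0.896) = min(1, 1.896) = 1.000
So the left factor is (φ ⊗ ψ) → ¬ψ = 1.000.
ψ → φ = min(1, 1 − 0.104 + 0.116) = min(1, 1.012) = 1.000
(ψ → φ) ⊗ φ = max(0, 1.000 + 0.116 − 1) = max(0, 0.116) = 0.116
So the right-hand bound is (ψ → φ) ⊗ φ = 0.116.
The residuum of the Łukasiewicz t-norm gives the supremum: min(1, 1 − 1.000 + 0.116).
1 − 1.000 + 0.116 = 0.116, so t = min(1, 0.116) = 0.116.
Check: 1.000 ⊗ 0.116 = max(0, 0.116) = 0.116 ≤ 0.116.

0.116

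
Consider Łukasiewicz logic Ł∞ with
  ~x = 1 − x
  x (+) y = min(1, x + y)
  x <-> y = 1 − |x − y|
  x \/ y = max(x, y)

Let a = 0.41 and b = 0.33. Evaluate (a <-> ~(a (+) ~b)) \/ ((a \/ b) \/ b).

~b = 1 − 0.33 = 0.67
a (+) ~b = min(1, 0.41 + 0.67) = min(1, 1.08) = 1.00
~(a (+) ~b) = 1 − 1.00 = 0.00
a <-> ~(a (+) ~b) = 1 − |0.41 − 0.00| = 1 − 0.41 = 0.59
a \/ b = max(0.41, 0.33) = 0.41
(a \/ b) \/ b = max(0.41, 0.33) = 0.41
(a <-> ~(a (+) ~b)) \/ ((a \/ b) \/ b) = max(0.59, 0.41) = 0.59

0.59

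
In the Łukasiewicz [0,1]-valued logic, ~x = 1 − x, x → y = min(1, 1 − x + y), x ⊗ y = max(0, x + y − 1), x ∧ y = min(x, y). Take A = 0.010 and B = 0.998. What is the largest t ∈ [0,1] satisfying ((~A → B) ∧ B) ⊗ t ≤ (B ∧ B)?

1.000

~A = 1 − 0.010 = 0.990
~A → B = min(1, 1 − 0.990 + 0.998) = min(1, 1.008) = 1.000
(~A → B) ∧ B = min(1.000, 0.998) = 0.998
So the left factor is (~A → B) ∧ B = 0.998.
B ∧ B = min(0.998, 0.998) = 0.998
So the right-hand bound is B ∧ B = 0.998.
The residuum of the Łukasiewicz t-norm gives the supremum: min(1, 1 − 0.998 + 0.998).
1 − 0.998 + 0.998 = 1.000, so t = min(1, 1.000) = 1.000.
Check: 0.998 ⊗ 1.000 = max(0, 0.998) = 0.998 ≤ 0.998.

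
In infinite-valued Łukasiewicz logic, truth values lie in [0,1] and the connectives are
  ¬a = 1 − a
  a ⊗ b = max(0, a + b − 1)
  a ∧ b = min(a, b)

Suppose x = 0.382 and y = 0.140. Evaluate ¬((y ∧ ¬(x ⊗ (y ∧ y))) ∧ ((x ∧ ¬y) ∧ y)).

y ∧ y = min(0.140, 0.140) = 0.140
x ⊗ (y ∧ y) = max(0, 0.382 + 0.140 − 1) = max(0, -0.478) = 0.000
¬(x ⊗ (y ∧ y)) = 1 − 0.000 = 1.000
y ∧ ¬(x ⊗ (y ∧ y)) = min(0.140, 1.000) = 0.140
¬y = 1 − 0.140 = 0.860
x ∧ ¬y = min(0.382, 0.860) = 0.382
(x ∧ ¬y) ∧ y = min(0.382, 0.140) = 0.140
(y ∧ ¬(x ⊗ (y ∧ y))) ∧ ((x ∧ ¬y) ∧ y) = min(0.140, 0.140) = 0.140
¬((y ∧ ¬(x ⊗ (y ∧ y))) ∧ ((x ∧ ¬y) ∧ y)) = 1 − 0.140 = 0.860

0.860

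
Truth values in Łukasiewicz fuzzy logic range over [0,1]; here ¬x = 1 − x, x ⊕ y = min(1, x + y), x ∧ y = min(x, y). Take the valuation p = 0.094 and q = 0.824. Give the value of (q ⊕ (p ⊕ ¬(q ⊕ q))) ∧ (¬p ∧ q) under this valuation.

0.824

q ⊕ q = min(1, 0.824 + 0.824) = min(1, 1.648) = 1.000
¬(q ⊕ q) = 1 − 1.000 = 0.000
p ⊕ ¬(q ⊕ q) = min(1, 0.094 + 0.000) = min(1, 0.094) = 0.094
q ⊕ (p ⊕ ¬(q ⊕ q)) = min(1, 0.824 + 0.094) = min(1, 0.918) = 0.918
¬p = 1 − 0.094 = 0.906
¬p ∧ q = min(0.906, 0.824) = 0.824
(q ⊕ (p ⊕ ¬(q ⊕ q))) ∧ (¬p ∧ q) = min(0.918, 0.824) = 0.824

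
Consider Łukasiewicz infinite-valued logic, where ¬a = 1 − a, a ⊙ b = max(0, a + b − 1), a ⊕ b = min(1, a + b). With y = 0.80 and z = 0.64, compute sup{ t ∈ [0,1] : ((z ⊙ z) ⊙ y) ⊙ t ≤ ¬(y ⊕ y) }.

0.92

z ⊙ z = max(0, 0.64 + 0.64 − 1) = max(0, 0.28) = 0.28
(z ⊙ z) ⊙ y = max(0, 0.28 + 0.80 − 1) = max(0, 0.08) = 0.08
So the left factor is (z ⊙ z) ⊙ y = 0.08.
y ⊕ y = min(1, 0.80 + 0.80) = min(1, 1.60) = 1.00
¬(y ⊕ y) = 1 − 1.00 = 0.00
So the right-hand bound is ¬(y ⊕ y) = 0.00.
The residuum of the Łukasiewicz t-norm gives the supremum: min(1, 1 − 0.08 + 0.00).
1 − 0.08 + 0.00 = 0.92, so t = min(1, 0.92) = 0.92.
Check: 0.08 ⊙ 0.92 = max(0, 0.00) = 0.00 ≤ 0.00.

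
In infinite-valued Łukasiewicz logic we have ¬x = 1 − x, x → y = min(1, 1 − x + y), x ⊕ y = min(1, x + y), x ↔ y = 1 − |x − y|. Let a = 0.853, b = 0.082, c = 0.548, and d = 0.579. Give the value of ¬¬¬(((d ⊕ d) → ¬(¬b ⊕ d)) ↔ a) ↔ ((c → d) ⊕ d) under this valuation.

d ⊕ d = min(1, 0.579 + 0.579) = min(1, 1.158) = 1.000
¬b = 1 − 0.082 = 0.918
¬b ⊕ d = min(1, 0.918 + 0.579) = min(1, 1.497) = 1.000
¬(¬b ⊕ d) = 1 − 1.000 = 0.000
(d ⊕ d) → ¬(¬b ⊕ d) = min(1, 1 − 1.000 + 0.000) = min(1, 0.000) = 0.000
((d ⊕ d) → ¬(¬b ⊕ d)) ↔ a = 1 − |0.000 − 0.853| = 1 − 0.853 = 0.147
¬(((d ⊕ d) → ¬(¬b ⊕ d)) ↔ a) = 1 − 0.147 = 0.853
¬¬(((d ⊕ d) → ¬(¬b ⊕ d)) ↔ a) = 1 − 0.853 = 0.147
¬¬¬(((d ⊕ d) → ¬(¬b ⊕ d)) ↔ a) = 1 − 0.147 = 0.853
c → d = min(1, 1 − 0.548 + 0.579) = min(1, 1.031) = 1.000
(c → d) ⊕ d = min(1, 1.000 + 0.579) = min(1, 1.579) = 1.000
¬¬¬(((d ⊕ d) → ¬(¬b ⊕ d)) ↔ a) ↔ ((c → d) ⊕ d) = 1 − |0.853 − 1.000| = 1 − 0.147 = 0.853

0.853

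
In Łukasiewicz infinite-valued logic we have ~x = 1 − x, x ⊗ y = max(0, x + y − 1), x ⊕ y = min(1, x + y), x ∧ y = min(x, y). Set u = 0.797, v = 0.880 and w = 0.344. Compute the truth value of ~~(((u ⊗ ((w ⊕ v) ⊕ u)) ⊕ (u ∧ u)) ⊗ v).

0.880

w ⊕ v = min(1, 0.344 + 0.880) = min(1, 1.224) = 1.000
(w ⊕ v) ⊕ u = min(1, 1.000 + 0.797) = min(1, 1.797) = 1.000
u ⊗ ((w ⊕ v) ⊕ u) = max(0, 0.797 + 1.000 − 1) = max(0, 0.797) = 0.797
u ∧ u = min(0.797, 0.797) = 0.797
(u ⊗ ((w ⊕ v) ⊕ u)) ⊕ (u ∧ u) = min(1, 0.797 + 0.797) = min(1, 1.594) = 1.000
((u ⊗ ((w ⊕ v) ⊕ u)) ⊕ (u ∧ u)) ⊗ v = max(0, 1.000 + 0.880 − 1) = max(0, 0.880) = 0.880
~(((u ⊗ ((w ⊕ v) ⊕ u)) ⊕ (u ∧ u)) ⊗ v) = 1 − 0.880 = 0.120
~~(((u ⊗ ((w ⊕ v) ⊕ u)) ⊕ (u ∧ u)) ⊗ v) = 1 − 0.120 = 0.880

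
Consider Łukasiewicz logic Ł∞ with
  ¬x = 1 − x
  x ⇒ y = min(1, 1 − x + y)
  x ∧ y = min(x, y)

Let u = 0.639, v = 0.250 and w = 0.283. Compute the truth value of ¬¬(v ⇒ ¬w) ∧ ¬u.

¬w = 1 − 0.283 = 0.717
v ⇒ ¬w = min(1, 1 − 0.250 + 0.717) = min(1, 1.467) = 1.000
¬(v ⇒ ¬w) = 1 − 1.000 = 0.000
¬¬(v ⇒ ¬w) = 1 − 0.000 = 1.000
¬u = 1 − 0.639 = 0.361
¬¬(v ⇒ ¬w) ∧ ¬u = min(1.000, 0.361) = 0.361

0.361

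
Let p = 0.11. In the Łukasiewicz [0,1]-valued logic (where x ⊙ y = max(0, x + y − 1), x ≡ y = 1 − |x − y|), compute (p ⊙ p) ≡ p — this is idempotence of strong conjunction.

p ⊙ p = max(0, 0.11 + 0.11 − 1) = max(0, -0.78) = 0.00
(p ⊙ p) ≡ p = 1 − |0.00 − 0.11| = 1 − 0.11 = 0.89
(The value 0.89 < 1 shows this instance is not satisfied; fails in Ł∞ since a ⊗ a = max(0, 2a−1) ≠ a in general.)

0.89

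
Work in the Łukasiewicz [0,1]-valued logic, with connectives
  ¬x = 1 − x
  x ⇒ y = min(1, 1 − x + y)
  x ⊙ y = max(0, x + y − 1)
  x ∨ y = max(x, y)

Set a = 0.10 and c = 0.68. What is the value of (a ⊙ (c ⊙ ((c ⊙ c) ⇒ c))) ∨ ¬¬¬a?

c ⊙ c = max(0, 0.68 + 0.68 − 1) = max(0, 0.36) = 0.36
(c ⊙ c) ⇒ c = min(1, 1 − 0.36 + 0.68) = min(1, 1.32) = 1.00
c ⊙ ((c ⊙ c) ⇒ c) = max(0, 0.68 + 1.00 − 1) = max(0, 0.68) = 0.68
a ⊙ (c ⊙ ((c ⊙ c) ⇒ c)) = max(0, 0.10 + 0.68 − 1) = max(0, -0.22) = 0.00
¬a = 1 − 0.10 = 0.90
¬¬a = 1 − 0.90 = 0.10
¬¬¬a = 1 − 0.10 = 0.90
(a ⊙ (c ⊙ ((c ⊙ c) ⇒ c))) ∨ ¬¬¬a = max(0.00, 0.90) = 0.90

0.90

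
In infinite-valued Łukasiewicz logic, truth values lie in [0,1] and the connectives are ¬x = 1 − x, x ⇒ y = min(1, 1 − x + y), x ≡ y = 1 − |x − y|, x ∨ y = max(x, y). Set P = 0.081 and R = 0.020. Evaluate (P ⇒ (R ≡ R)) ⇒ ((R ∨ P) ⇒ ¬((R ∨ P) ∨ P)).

1.000

R ≡ R = 1 − |0.020 − 0.020| = 1 − 0.000 = 1.000
P ⇒ (R ≡ R) = min(1, 1 − 0.081 + 1.000) = min(1, 1.919) = 1.000
R ∨ P = max(0.020, 0.081) = 0.081
(R ∨ P) ∨ P = max(0.081, 0.081) = 0.081
¬((R ∨ P) ∨ P) = 1 − 0.081 = 0.919
(R ∨ P) ⇒ ¬((R ∨ P) ∨ P) = min(1, 1 − 0.081 + 0.919) = min(1, 1.838) = 1.000
(P ⇒ (R ≡ R)) ⇒ ((R ∨ P) ⇒ ¬((R ∨ P) ∨ P)) = min(1, 1 − 1.000 + 1.000) = min(1, 1.000) = 1.000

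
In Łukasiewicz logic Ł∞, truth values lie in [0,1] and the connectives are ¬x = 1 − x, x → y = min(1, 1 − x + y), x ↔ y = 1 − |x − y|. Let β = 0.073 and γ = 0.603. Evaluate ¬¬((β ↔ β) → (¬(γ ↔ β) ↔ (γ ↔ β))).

0.940

β ↔ β = 1 − |0.073 − 0.073| = 1 − 0.000 = 1.000
γ ↔ β = 1 − |0.603 − 0.073| = 1 − 0.530 = 0.470
¬(γ ↔ β) = 1 − 0.470 = 0.530
¬(γ ↔ β) ↔ (γ ↔ β) = 1 − |0.530 − 0.470| = 1 − 0.060 = 0.940
(β ↔ β) → (¬(γ ↔ β) ↔ (γ ↔ β)) = min(1, 1 − 1.000 + 0.940) = min(1, 0.940) = 0.940
¬((β ↔ β) → (¬(γ ↔ β) ↔ (γ ↔ β))) = 1 − 0.940 = 0.060
¬¬((β ↔ β) → (¬(γ ↔ β) ↔ (γ ↔ β))) = 1 − 0.060 = 0.940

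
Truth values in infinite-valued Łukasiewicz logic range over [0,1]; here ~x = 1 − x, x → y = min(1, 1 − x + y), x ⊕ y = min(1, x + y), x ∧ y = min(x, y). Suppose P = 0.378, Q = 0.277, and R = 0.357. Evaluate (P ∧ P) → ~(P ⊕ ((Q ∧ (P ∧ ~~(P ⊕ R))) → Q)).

P ∧ P = min(0.378, 0.378) = 0.378
P ⊕ R = min(1, 0.378 + 0.357) = min(1, 0.735) = 0.735
~(P ⊕ R) = 1 − 0.735 = 0.265
~~(P ⊕ R) = 1 − 0.265 = 0.735
P ∧ ~~(P ⊕ R) = min(0.378, 0.735) = 0.378
Q ∧ (P ∧ ~~(P ⊕ R)) = min(0.277, 0.378) = 0.277
(Q ∧ (P ∧ ~~(P ⊕ R))) → Q = min(1, 1 − 0.277 + 0.277) = min(1, 1.000) = 1.000
P ⊕ ((Q ∧ (P ∧ ~~(P ⊕ R))) → Q) = min(1, 0.378 + 1.000) = min(1, 1.378) = 1.000
~(P ⊕ ((Q ∧ (P ∧ ~~(P ⊕ R))) → Q)) = 1 − 1.000 = 0.000
(P ∧ P) → ~(P ⊕ ((Q ∧ (P ∧ ~~(P ⊕ R))) → Q)) = min(1, 1 − 0.378 + 0.000) = min(1, 0.622) = 0.622

0.622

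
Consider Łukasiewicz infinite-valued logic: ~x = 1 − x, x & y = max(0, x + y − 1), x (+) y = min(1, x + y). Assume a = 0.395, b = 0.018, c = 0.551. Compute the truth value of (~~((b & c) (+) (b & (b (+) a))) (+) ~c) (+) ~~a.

0.844

b & c = max(0, 0.018 + 0.551 − 1) = max(0, -0.431) = 0.000
b (+) a = min(1, 0.018 + 0.395) = min(1, 0.413) = 0.413
b & (b (+) a) = max(0, 0.018 + 0.413 − 1) = max(0, -0.569) = 0.000
(b & c) (+) (b & (b (+) a)) = min(1, 0.000 + 0.000) = min(1, 0.000) = 0.000
~((b & c) (+) (b & (b (+) a))) = 1 − 0.000 = 1.000
~~((b & c) (+) (b & (b (+) a))) = 1 − 1.000 = 0.000
~c = 1 − 0.551 = 0.449
~~((b & c) (+) (b & (b (+) a))) (+) ~c = min(1, 0.000 + 0.449) = min(1, 0.449) = 0.449
~a = 1 − 0.395 = 0.605
~~a = 1 − 0.605 = 0.395
(~~((b & c) (+) (b & (b (+) a))) (+) ~c) (+) ~~a = min(1, 0.449 + 0.395) = min(1, 0.844) = 0.844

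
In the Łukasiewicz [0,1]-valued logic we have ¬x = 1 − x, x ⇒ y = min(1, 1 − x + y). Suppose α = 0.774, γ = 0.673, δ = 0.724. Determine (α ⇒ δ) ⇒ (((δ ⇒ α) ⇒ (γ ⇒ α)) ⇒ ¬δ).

0.326

α ⇒ δ = min(1, 1 − 0.774 + 0.724) = min(1, 0.950) = 0.950
δ ⇒ α = min(1, 1 − 0.724 + 0.774) = min(1, 1.050) = 1.000
γ ⇒ α = min(1, 1 − 0.673 + 0.774) = min(1, 1.101) = 1.000
(δ ⇒ α) ⇒ (γ ⇒ α) = min(1, 1 − 1.000 + 1.000) = min(1, 1.000) = 1.000
¬δ = 1 − 0.724 = 0.276
((δ ⇒ α) ⇒ (γ ⇒ α)) ⇒ ¬δ = min(1, 1 − 1.000 + 0.276) = min(1, 0.276) = 0.276
(α ⇒ δ) ⇒ (((δ ⇒ α) ⇒ (γ ⇒ α)) ⇒ ¬δ) = min(1, 1 − 0.950 + 0.276) = min(1, 0.326) = 0.326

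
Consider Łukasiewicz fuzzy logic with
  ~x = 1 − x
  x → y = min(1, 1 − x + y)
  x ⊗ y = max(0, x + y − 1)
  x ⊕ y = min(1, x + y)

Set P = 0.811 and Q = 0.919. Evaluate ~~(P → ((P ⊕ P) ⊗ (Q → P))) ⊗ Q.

P ⊕ P = min(1, 0.811 + 0.811) = min(1, 1.622) = 1.000
Q → P = min(1, 1 − 0.919 + 0.811) = min(1, 0.892) = 0.892
(P ⊕ P) ⊗ (Q → P) = max(0, 1.000 + 0.892 − 1) = max(0, 0.892) = 0.892
P → ((P ⊕ P) ⊗ (Q → P)) = min(1, 1 − 0.811 + 0.892) = min(1, 1.081) = 1.000
~(P → ((P ⊕ P) ⊗ (Q → P))) = 1 − 1.000 = 0.000
~~(P → ((P ⊕ P) ⊗ (Q → P))) = 1 − 0.000 = 1.000
~~(P → ((P ⊕ P) ⊗ (Q → P))) ⊗ Q = max(0, 1.000 + 0.919 − 1) = max(0, 0.919) = 0.919

0.919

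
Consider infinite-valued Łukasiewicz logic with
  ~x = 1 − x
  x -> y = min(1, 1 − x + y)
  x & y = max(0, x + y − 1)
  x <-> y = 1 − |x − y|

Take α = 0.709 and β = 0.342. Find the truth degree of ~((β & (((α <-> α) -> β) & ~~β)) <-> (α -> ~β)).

0.949

α <-> α = 1 − |0.709 − 0.709| = 1 − 0.000 = 1.000
(α <-> α) -> β = min(1, 1 − 1.000 + 0.342) = min(1, 0.342) = 0.342
~β = 1 − 0.342 = 0.658
~~β = 1 − 0.658 = 0.342
((α <-> α) -> β) & ~~β = max(0, 0.342 + 0.342 − 1) = max(0, -0.316) = 0.000
β & (((α <-> α) -> β) & ~~β) = max(0, 0.342 + 0.000 − 1) = max(0, -0.658) = 0.000
α -> ~β = min(1, 1 − 0.709 + 0.658) = min(1, 0.949) = 0.949
(β & (((α <-> α) -> β) & ~~β)) <-> (α -> ~β) = 1 − |0.000 − 0.949| = 1 − 0.949 = 0.051
~((β & (((α <-> α) -> β) & ~~β)) <-> (α -> ~β)) = 1 − 0.051 = 0.949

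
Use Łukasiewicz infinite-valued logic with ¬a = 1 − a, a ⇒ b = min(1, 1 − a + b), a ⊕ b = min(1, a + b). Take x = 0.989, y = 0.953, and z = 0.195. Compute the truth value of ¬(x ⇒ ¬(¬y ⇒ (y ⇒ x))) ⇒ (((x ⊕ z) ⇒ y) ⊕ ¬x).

0.975

¬y = 1 − 0.953 = 0.047
y ⇒ x = min(1, 1 − 0.953 + 0.989) = min(1, 1.036) = 1.000
¬y ⇒ (y ⇒ x) = min(1, 1 − 0.047 + 1.000) = min(1, 1.953) = 1.000
¬(¬y ⇒ (y ⇒ x)) = 1 − 1.000 = 0.000
x ⇒ ¬(¬y ⇒ (y ⇒ x)) = min(1, 1 − 0.989 + 0.000) = min(1, 0.011) = 0.011
¬(x ⇒ ¬(¬y ⇒ (y ⇒ x))) = 1 − 0.011 = 0.989
x ⊕ z = min(1, 0.989 + 0.195) = min(1, 1.184) = 1.000
(x ⊕ z) ⇒ y = min(1, 1 − 1.000 + 0.953) = min(1, 0.953) = 0.953
¬x = 1 − 0.989 = 0.011
((x ⊕ z) ⇒ y) ⊕ ¬x = min(1, 0.953 + 0.011) = min(1, 0.964) = 0.964
¬(x ⇒ ¬(¬y ⇒ (y ⇒ x))) ⇒ (((x ⊕ z) ⇒ y) ⊕ ¬x) = min(1, 1 − 0.989 + 0.964) = min(1, 0.975) = 0.975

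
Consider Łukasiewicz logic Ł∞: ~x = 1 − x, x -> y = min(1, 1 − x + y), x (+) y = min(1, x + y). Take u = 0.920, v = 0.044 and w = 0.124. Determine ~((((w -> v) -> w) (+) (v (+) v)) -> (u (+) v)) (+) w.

w -> v = min(1, 1 − 0.124 + 0.044) = min(1, 0.920) = 0.920
(w -> v) -> w = min(1, 1 − 0.920 + 0.124) = min(1, 0.204) = 0.204
v (+) v = min(1, 0.044 + 0.044) = min(1, 0.088) = 0.088
((w -> v) -> w) (+) (v (+) v) = min(1, 0.204 + 0.088) = min(1, 0.292) = 0.292
u (+) v = min(1, 0.920 + 0.044) = min(1, 0.964) = 0.964
(((w -> v) -> w) (+) (v (+) v)) -> (u (+) v) = min(1, 1 − 0.292 + 0.964) = min(1, 1.672) = 1.000
~((((w -> v) -> w) (+) (v (+) v)) -> (u (+) v)) = 1 − 1.000 = 0.000
~((((w -> v) -> w) (+) (v (+) v)) -> (u (+) v)) (+) w = min(1, 0.000 + 0.124) = min(1, 0.124) = 0.124

0.124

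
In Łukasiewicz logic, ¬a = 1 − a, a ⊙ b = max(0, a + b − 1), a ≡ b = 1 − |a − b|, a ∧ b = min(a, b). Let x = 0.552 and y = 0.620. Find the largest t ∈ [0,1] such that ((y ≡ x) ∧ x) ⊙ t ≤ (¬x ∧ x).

y ≡ x = 1 − |0.620 − 0.552| = 1 − 0.068 = 0.932
(y ≡ x) ∧ x = min(0.932, 0.552) = 0.552
So the left factor is (y ≡ x) ∧ x = 0.552.
¬x = 1 − 0.552 = 0.448
¬x ∧ x = min(0.448, 0.552) = 0.448
So the right-hand bound is ¬x ∧ x = 0.448.
The residuum of the Łukasiewicz t-norm gives the supremum: min(1, 1 − 0.552 + 0.448).
1 − 0.552 + 0.448 = 0.896, so t = min(1, 0.896) = 0.896.
Check: 0.552 ⊙ 0.896 = max(0, 0.448) = 0.448 ≤ 0.448.

0.896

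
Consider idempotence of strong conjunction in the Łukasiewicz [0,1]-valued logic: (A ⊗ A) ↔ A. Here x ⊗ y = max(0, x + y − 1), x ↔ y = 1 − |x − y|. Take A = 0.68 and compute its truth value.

0.68

A ⊗ A = max(0, 0.68 + 0.68 − 1) = max(0, 0.36) = 0.36
(A ⊗ A) ↔ A = 1 − |0.36 − 0.68| = 1 − 0.32 = 0.68
(The value 0.68 < 1 shows this instance is not satisfied; fails in Ł∞ since a ⊗ a = max(0, 2a−1) ≠ a in general.)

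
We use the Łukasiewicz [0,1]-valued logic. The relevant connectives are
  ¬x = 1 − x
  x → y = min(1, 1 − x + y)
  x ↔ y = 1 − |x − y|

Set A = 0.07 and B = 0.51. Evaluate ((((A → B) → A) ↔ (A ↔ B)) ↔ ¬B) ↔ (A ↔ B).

0.58

A → B = min(1, 1 − 0.07 + 0.51) = min(1, 1.44) = 1.00
(A → B) → A = min(1, 1 − 1.00 + 0.07) = min(1, 0.07) = 0.07
A ↔ B = 1 − |0.07 − 0.51| = 1 − 0.44 = 0.56
((A → B) → A) ↔ (A ↔ B) = 1 − |0.07 − 0.56| = 1 − 0.49 = 0.51
¬B = 1 − 0.51 = 0.49
(((A → B) → A) ↔ (A ↔ B)) ↔ ¬B = 1 − |0.51 − 0.49| = 1 − 0.02 = 0.98
((((A → B) → A) ↔ (A ↔ B)) ↔ ¬B) ↔ (A ↔ B) = 1 − |0.98 − 0.56| = 1 − 0.42 = 0.58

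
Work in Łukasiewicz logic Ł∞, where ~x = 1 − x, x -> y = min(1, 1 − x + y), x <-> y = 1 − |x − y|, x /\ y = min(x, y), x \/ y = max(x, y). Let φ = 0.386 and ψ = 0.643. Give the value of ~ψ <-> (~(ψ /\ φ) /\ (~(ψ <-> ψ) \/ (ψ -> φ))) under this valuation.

0.743

~ψ = 1 − 0.643 = 0.357
ψ /\ φ = min(0.643, 0.386) = 0.386
~(ψ /\ φ) = 1 − 0.386 = 0.614
ψ <-> ψ = 1 − |0.643 − 0.643| = 1 − 0.000 = 1.000
~(ψ <-> ψ) = 1 − 1.000 = 0.000
ψ -> φ = min(1, 1 − 0.643 + 0.386) = min(1, 0.743) = 0.743
~(ψ <-> ψ) \/ (ψ -> φ) = max(0.000, 0.743) = 0.743
~(ψ /\ φ) /\ (~(ψ <-> ψ) \/ (ψ -> φ)) = min(0.614, 0.743) = 0.614
~ψ <-> (~(ψ /\ φ) /\ (~(ψ <-> ψ) \/ (ψ -> φ))) = 1 − |0.357 − 0.614| = 1 − 0.257 = 0.743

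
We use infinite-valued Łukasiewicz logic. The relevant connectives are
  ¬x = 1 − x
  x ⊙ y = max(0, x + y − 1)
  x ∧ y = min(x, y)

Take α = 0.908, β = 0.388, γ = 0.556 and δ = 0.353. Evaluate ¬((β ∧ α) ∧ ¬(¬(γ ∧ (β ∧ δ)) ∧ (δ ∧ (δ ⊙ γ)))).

β ∧ α = min(0.388, 0.908) = 0.388
β ∧ δ = min(0.388, 0.353) = 0.353
γ ∧ (β ∧ δ) = min(0.556, 0.353) = 0.353
¬(γ ∧ (β ∧ δ)) = 1 − 0.353 = 0.647
δ ⊙ γ = max(0, 0.353 + 0.556 − 1) = max(0, -0.091) = 0.000
δ ∧ (δ ⊙ γ) = min(0.353, 0.000) = 0.000
¬(γ ∧ (β ∧ δ)) ∧ (δ ∧ (δ ⊙ γ)) = min(0.647, 0.000) = 0.000
¬(¬(γ ∧ (β ∧ δ)) ∧ (δ ∧ (δ ⊙ γ))) = 1 − 0.000 = 1.000
(β ∧ α) ∧ ¬(¬(γ ∧ (β ∧ δ)) ∧ (δ ∧ (δ ⊙ γ))) = min(0.388, 1.000) = 0.388
¬((β ∧ α) ∧ ¬(¬(γ ∧ (β ∧ δ)) ∧ (δ ∧ (δ ⊙ γ)))) = 1 − 0.388 = 0.612

0.612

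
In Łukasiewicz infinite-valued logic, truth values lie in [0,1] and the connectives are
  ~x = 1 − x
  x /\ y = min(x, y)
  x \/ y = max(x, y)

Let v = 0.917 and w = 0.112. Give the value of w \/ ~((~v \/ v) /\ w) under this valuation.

0.888

~v = 1 − 0.917 = 0.083
~v \/ v = max(0.083, 0.917) = 0.917
(~v \/ v) /\ w = min(0.917, 0.112) = 0.112
~((~v \/ v) /\ w) = 1 − 0.112 = 0.888
w \/ ~((~v \/ v) /\ w) = max(0.112, 0.888) = 0.888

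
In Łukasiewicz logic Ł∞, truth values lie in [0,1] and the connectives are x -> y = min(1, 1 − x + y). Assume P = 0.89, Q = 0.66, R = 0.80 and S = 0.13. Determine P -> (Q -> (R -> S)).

R -> S = min(1, 1 − 0.80 + 0.13) = min(1, 0.33) = 0.33
Q -> (R -> S) = min(1, 1 − 0.66 + 0.33) = min(1, 0.67) = 0.67
P -> (Q -> (R -> S)) = min(1, 1 − 0.89 + 0.67) = min(1, 0.78) = 0.78

0.78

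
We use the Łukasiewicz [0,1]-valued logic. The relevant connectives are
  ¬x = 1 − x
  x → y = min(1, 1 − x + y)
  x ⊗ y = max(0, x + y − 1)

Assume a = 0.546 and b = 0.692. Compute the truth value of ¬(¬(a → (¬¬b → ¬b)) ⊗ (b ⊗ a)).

¬b = 1 − 0.692 = 0.308
¬¬b = 1 − 0.308 = 0.692
¬¬b → ¬b = min(1, 1 − 0.692 + 0.308) = min(1, 0.616) = 0.616
a → (¬¬b → ¬b) = min(1, 1 − 0.546 + 0.616) = min(1, 1.070) = 1.000
¬(a → (¬¬b → ¬b)) = 1 − 1.000 = 0.000
b ⊗ a = max(0, 0.692 + 0.546 − 1) = max(0, 0.238) = 0.238
¬(a → (¬¬b → ¬b)) ⊗ (b ⊗ a) = max(0, 0.000 + 0.238 − 1) = max(0, -0.762) = 0.000
¬(¬(a → (¬¬b → ¬b)) ⊗ (b ⊗ a)) = 1 − 0.000 = 1.000

1.000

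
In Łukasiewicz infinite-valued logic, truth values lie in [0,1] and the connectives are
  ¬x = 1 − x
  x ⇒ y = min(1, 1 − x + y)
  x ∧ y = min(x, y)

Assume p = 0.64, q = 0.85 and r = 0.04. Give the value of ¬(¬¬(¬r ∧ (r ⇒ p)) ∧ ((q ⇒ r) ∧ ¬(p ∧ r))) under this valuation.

0.81

¬r = 1 − 0.04 = 0.96
r ⇒ p = min(1, 1 − 0.04 + 0.64) = min(1, 1.60) = 1.00
¬r ∧ (r ⇒ p) = min(0.96, 1.00) = 0.96
¬(¬r ∧ (r ⇒ p)) = 1 − 0.96 = 0.04
¬¬(¬r ∧ (r ⇒ p)) = 1 − 0.04 = 0.96
q ⇒ r = min(1, 1 − 0.85 + 0.04) = min(1, 0.19) = 0.19
p ∧ r = min(0.64, 0.04) = 0.04
¬(p ∧ r) = 1 − 0.04 = 0.96
(q ⇒ r) ∧ ¬(p ∧ r) = min(0.19, 0.96) = 0.19
¬¬(¬r ∧ (r ⇒ p)) ∧ ((q ⇒ r) ∧ ¬(p ∧ r)) = min(0.96, 0.19) = 0.19
¬(¬¬(¬r ∧ (r ⇒ p)) ∧ ((q ⇒ r) ∧ ¬(p ∧ r))) = 1 − 0.19 = 0.81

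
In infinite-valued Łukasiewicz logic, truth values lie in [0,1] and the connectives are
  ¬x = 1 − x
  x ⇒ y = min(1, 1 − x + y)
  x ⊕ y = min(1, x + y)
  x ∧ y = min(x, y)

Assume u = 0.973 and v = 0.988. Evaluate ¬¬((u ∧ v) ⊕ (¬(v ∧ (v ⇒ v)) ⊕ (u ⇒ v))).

1.000

u ∧ v = min(0.973, 0.988) = 0.973
v ⇒ v = min(1, 1 − 0.988 + 0.988) = min(1, 1.000) = 1.000
v ∧ (v ⇒ v) = min(0.988, 1.000) = 0.988
¬(v ∧ (v ⇒ v)) = 1 − 0.988 = 0.012
u ⇒ v = min(1, 1 − 0.973 + 0.988) = min(1, 1.015) = 1.000
¬(v ∧ (v ⇒ v)) ⊕ (u ⇒ v) = min(1, 0.012 + 1.000) = min(1, 1.012) = 1.000
(u ∧ v) ⊕ (¬(v ∧ (v ⇒ v)) ⊕ (u ⇒ v)) = min(1, 0.973 + 1.000) = min(1, 1.973) = 1.000
¬((u ∧ v) ⊕ (¬(v ∧ (v ⇒ v)) ⊕ (u ⇒ v))) = 1 − 1.000 = 0.000
¬¬((u ∧ v) ⊕ (¬(v ∧ (v ⇒ v)) ⊕ (u ⇒ v))) = 1 − 0.000 = 1.000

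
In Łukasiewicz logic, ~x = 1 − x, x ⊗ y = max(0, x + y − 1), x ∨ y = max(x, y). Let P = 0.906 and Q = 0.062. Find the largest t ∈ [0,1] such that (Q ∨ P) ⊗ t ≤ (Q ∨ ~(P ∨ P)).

0.188

Q ∨ P = max(0.062, 0.906) = 0.906
So the left factor is Q ∨ P = 0.906.
P ∨ P = max(0.906, 0.906) = 0.906
~(P ∨ P) = 1 − 0.906 = 0.094
Q ∨ ~(P ∨ P) = max(0.062, 0.094) = 0.094
So the right-hand bound is Q ∨ ~(P ∨ P) = 0.094.
The residuum of the Łukasiewicz t-norm gives the supremum: min(1, 1 − 0.906 + 0.094).
1 − 0.906 + 0.094 = 0.188, so t = min(1, 0.188) = 0.188.
Check: 0.906 ⊗ 0.188 = max(0, 0.094) = 0.094 ≤ 0.094.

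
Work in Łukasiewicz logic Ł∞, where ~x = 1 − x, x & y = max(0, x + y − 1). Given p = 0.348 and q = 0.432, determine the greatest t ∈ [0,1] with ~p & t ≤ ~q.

~p = 1 − 0.348 = 0.652
So the left factor is ~p = 0.652.
~q = 1 − 0.432 = 0.568
So the right-hand bound is ~q = 0.568.
The residuum of the Łukasiewicz t-norm gives the supremum: min(1, 1 − 0.652 + 0.568).
1 − 0.652 + 0.568 = 0.916, so t = min(1, 0.916) = 0.916.
Check: 0.652 & 0.916 = max(0, 0.568) = 0.568 ≤ 0.568.

0.916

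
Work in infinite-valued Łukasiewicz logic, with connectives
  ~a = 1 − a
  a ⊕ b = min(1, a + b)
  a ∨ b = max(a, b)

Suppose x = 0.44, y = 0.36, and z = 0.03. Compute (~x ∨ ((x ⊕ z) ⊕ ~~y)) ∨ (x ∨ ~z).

~x = 1 − 0.44 = 0.56
x ⊕ z = min(1, 0.44 + 0.03) = min(1, 0.47) = 0.47
~y = 1 − 0.36 = 0.64
~~y = 1 − 0.64 = 0.36
(x ⊕ z) ⊕ ~~y = min(1, 0.47 + 0.36) = min(1, 0.83) = 0.83
~x ∨ ((x ⊕ z) ⊕ ~~y) = max(0.56, 0.83) = 0.83
~z = 1 − 0.03 = 0.97
x ∨ ~z = max(0.44, 0.97) = 0.97
(~x ∨ ((x ⊕ z) ⊕ ~~y)) ∨ (x ∨ ~z) = max(0.83, 0.97) = 0.97

0.97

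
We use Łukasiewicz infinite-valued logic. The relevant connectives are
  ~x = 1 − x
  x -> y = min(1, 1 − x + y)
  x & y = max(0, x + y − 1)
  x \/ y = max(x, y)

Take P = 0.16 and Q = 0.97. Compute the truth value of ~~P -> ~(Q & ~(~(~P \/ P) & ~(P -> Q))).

0.87

~P = 1 − 0.16 = 0.84
~~P = 1 − 0.84 = 0.16
~P \/ P = max(0.84, 0.16) = 0.84
~(~P \/ P) = 1 − 0.84 = 0.16
P -> Q = min(1, 1 − 0.16 + 0.97) = min(1, 1.81) = 1.00
~(P -> Q) = 1 − 1.00 = 0.00
~(~P \/ P) & ~(P -> Q) = max(0, 0.16 + 0.00 − 1) = max(0, -0.84) = 0.00
~(~(~P \/ P) & ~(P -> Q)) = 1 − 0.00 = 1.00
Q & ~(~(~P \/ P) & ~(P -> Q)) = max(0, 0.97 + 1.00 − 1) = max(0, 0.97) = 0.97
~(Q & ~(~(~P \/ P) & ~(P -> Q))) = 1 − 0.97 = 0.03
~~P -> ~(Q & ~(~(~P \/ P) & ~(P -> Q))) = min(1, 1 − 0.16 + 0.03) = min(1, 0.87) = 0.87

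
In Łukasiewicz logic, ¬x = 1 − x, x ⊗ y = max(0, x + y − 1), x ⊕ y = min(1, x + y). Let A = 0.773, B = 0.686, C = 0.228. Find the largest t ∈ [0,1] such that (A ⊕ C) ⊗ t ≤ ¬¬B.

A ⊕ C = min(1, 0.773 + 0.228) = min(1, 1.001) = 1.000
So the left factor is A ⊕ C = 1.000.
¬B = 1 − 0.686 = 0.314
¬¬B = 1 − 0.314 = 0.686
So the right-hand bound is ¬¬B = 0.686.
The residuum of the Łukasiewicz t-norm gives the supremum: min(1, 1 − 1.000 + 0.686).
1 − 1.000 + 0.686 = 0.686, so t = min(1, 0.686) = 0.686.
Check: 1.000 ⊗ 0.686 = max(0, 0.686) = 0.686 ≤ 0.686.

0.686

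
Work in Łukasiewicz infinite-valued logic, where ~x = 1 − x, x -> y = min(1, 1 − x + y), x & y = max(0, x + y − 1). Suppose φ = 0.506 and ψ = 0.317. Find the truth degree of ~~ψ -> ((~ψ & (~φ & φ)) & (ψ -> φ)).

0.683

~ψ = 1 − 0.317 = 0.683
~~ψ = 1 − 0.683 = 0.317
~φ = 1 − 0.506 = 0.494
~φ & φ = max(0, 0.494 + 0.506 − 1) = max(0, 0.000) = 0.000
~ψ & (~φ & φ) = max(0, 0.683 + 0.000 − 1) = max(0, -0.317) = 0.000
ψ -> φ = min(1, 1 − 0.317 + 0.506) = min(1, 1.189) = 1.000
(~ψ & (~φ & φ)) & (ψ -> φ) = max(0, 0.000 + 1.000 − 1) = max(0, 0.000) = 0.000
~~ψ -> ((~ψ & (~φ & φ)) & (ψ -> φ)) = min(1, 1 − 0.317 + 0.000) = min(1, 0.683) = 0.683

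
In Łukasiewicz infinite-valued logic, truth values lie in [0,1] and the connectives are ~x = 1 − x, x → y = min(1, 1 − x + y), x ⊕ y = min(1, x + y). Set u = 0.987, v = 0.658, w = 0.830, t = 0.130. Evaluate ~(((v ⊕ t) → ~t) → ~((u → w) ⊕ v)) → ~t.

0.870

v ⊕ t = min(1, 0.658 + 0.130) = min(1, 0.788) = 0.788
~t = 1 − 0.130 = 0.870
(v ⊕ t) → ~t = min(1, 1 − 0.788 + 0.870) = min(1, 1.082) = 1.000
u → w = min(1, 1 − 0.987 + 0.830) = min(1, 0.843) = 0.843
(u → w) ⊕ v = min(1, 0.843 + 0.658) = min(1, 1.501) = 1.000
~((u → w) ⊕ v) = 1 − 1.000 = 0.000
((v ⊕ t) → ~t) → ~((u → w) ⊕ v) = min(1, 1 − 1.000 + 0.000) = min(1, 0.000) = 0.000
~(((v ⊕ t) → ~t) → ~((u → w) ⊕ v)) = 1 − 0.000 = 1.000
~(((v ⊕ t) → ~t) → ~((u → w) ⊕ v)) → ~t = min(1, 1 − 1.000 + 0.870) = min(1, 0.870) = 0.870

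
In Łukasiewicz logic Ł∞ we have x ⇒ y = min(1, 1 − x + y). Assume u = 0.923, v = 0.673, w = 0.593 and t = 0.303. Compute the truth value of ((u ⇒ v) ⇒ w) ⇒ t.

0.460

u ⇒ v = min(1, 1 − 0.923 + 0.673) = min(1, 0.750) = 0.750
(u ⇒ v) ⇒ w = min(1, 1 − 0.750 + 0.593) = min(1, 0.843) = 0.843
((u ⇒ v) ⇒ w) ⇒ t = min(1, 1 − 0.843 + 0.303) = min(1, 0.460) = 0.460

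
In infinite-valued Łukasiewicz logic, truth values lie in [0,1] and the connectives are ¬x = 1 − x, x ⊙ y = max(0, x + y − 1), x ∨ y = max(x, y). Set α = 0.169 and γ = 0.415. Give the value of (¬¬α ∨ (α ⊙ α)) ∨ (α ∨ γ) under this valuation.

0.415

¬α = 1 − 0.169 = 0.831
¬¬α = 1 − 0.831 = 0.169
α ⊙ α = max(0, 0.169 + 0.169 − 1) = max(0, -0.662) = 0.000
¬¬α ∨ (α ⊙ α) = max(0.169, 0.000) = 0.169
α ∨ γ = max(0.169, 0.415) = 0.415
(¬¬α ∨ (α ⊙ α)) ∨ (α ∨ γ) = max(0.169, 0.415) = 0.415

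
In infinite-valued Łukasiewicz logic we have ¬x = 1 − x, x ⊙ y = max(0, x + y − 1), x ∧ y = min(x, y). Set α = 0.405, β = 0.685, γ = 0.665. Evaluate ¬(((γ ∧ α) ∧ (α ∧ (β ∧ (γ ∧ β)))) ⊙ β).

0.910

γ ∧ α = min(0.665, 0.405) = 0.405
γ ∧ β = min(0.665, 0.685) = 0.665
β ∧ (γ ∧ β) = min(0.685, 0.665) = 0.665
α ∧ (β ∧ (γ ∧ β)) = min(0.405, 0.665) = 0.405
(γ ∧ α) ∧ (α ∧ (β ∧ (γ ∧ β))) = min(0.405, 0.405) = 0.405
((γ ∧ α) ∧ (α ∧ (β ∧ (γ ∧ β)))) ⊙ β = max(0, 0.405 + 0.685 − 1) = max(0, 0.090) = 0.090
¬(((γ ∧ α) ∧ (α ∧ (β ∧ (γ ∧ β)))) ⊙ β) = 1 − 0.090 = 0.910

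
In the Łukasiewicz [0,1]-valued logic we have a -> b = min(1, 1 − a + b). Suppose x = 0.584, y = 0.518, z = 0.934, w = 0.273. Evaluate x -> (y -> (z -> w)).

z -> w = min(1, 1 − 0.934 + 0.273) = min(1, 0.339) = 0.339
y -> (z -> w) = min(1, 1 − 0.518 + 0.339) = min(1, 0.821) = 0.821
x -> (y -> (z -> w)) = min(1, 1 − 0.584 + 0.821) = min(1, 1.237) = 1.000

1.000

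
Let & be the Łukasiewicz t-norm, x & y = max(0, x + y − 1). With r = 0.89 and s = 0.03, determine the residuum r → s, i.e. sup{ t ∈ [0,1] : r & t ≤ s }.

The residuum of the Łukasiewicz t-norm gives the supremum: min(1, 1 − 0.89 + 0.03).
1 − 0.89 + 0.03 = 0.14, so t = min(1, 0.14) = 0.14.
Check: 0.89 & 0.14 = max(0, 0.03) = 0.03 ≤ 0.03.

0.14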